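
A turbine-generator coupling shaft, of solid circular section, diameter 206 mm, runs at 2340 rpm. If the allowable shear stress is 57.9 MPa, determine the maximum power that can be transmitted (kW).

24400 kW

J = πd⁴/32 = π(0.206)⁴/32 = 1.768×10^-4 m⁴.
T_max = τ_allow·J/r = 5.79×10^7 × 1.768×10^-4 / 0.103 = 99380 N·m.
ω = 2π·2340/60 = 245.0 rad/s, so P_max = T_max·ω = 2.435×10^7 W.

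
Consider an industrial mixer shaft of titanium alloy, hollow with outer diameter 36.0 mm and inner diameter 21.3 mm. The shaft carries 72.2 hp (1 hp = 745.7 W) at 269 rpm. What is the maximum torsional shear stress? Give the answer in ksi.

34.5 ksi

ω = 2π·269/60 = 28.17 rad/s, so T = P/ω = 72.2×745.7 / 28.17 = 1911 N·m.
J = π(d_o⁴ − d_i⁴)/32 = π(0.0360⁴ − 0.0213⁴)/32 = 1.447×10^-7 m⁴.
τ_max = T·r/J = 1911 × 0.0180 / 1.447×10^-7 = 2.378×10^8 Pa.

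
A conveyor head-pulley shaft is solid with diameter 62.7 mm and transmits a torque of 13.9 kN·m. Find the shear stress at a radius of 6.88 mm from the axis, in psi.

9140 psi

J = πd⁴/32 = π(0.0627)⁴/32 = 1.517×10^-6 m⁴.
Shear stress varies linearly with radius: τ = T·r/J = 13900 × 0.00688 / 1.517×10^-6 = 6.303×10^7 Pa.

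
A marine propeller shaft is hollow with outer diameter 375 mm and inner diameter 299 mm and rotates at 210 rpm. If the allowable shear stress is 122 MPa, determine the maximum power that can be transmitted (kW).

16600 kW

J = π(d_o⁴ − d_i⁴)/32 = π(0.375⁴ − 0.299⁴)/32 = 1.157×10^-3 m⁴.
T_max = τ_allow·J/r = 1.22×10^8 × 1.157×10^-3 / 0.188 = 752700 N·m.
ω = 2π·210/60 = 21.99 rad/s, so P_max = T_max·ω = 1.655×10^7 W.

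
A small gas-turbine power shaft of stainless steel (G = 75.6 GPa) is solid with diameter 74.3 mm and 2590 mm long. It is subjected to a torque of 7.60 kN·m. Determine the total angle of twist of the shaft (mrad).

87.0 mrad

J = πd⁴/32 = π(0.0743)⁴/32 = 2.992×10^-6 m⁴.
θ = T·L/(G·J) = 7600 × 2.59 / (75.6×10⁹ × 2.992×10^-6) = 0.08702 rad.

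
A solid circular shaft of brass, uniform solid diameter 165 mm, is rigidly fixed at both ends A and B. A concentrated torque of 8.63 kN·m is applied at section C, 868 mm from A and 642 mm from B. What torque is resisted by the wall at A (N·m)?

3670 N·m

With uniform GJ and both ends fixed, compatibility θ_AC = θ_CB gives T_A·a = T_B·b, together with T_A + T_B = T₀.
T_A = T₀·b/(a+b) = 8630·642/1510 = 3669 N·m; T_B = 4961 N·m.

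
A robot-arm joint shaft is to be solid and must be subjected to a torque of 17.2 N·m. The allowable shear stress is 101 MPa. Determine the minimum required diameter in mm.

For a solid shaft τ_max = 16T/(πd³), so d = (16T/(π τ_allow))^(1/3) = (16·17.20/(π·1.01×10^8))^(1/3) = 0.009537 m.

9.54 mm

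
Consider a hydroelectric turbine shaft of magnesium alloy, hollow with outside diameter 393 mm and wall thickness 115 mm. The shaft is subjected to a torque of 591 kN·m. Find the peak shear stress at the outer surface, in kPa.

51100 kPa

J = π(d_o⁴ − d_i⁴)/32 = π(0.393⁴ − 0.163⁴)/32 = 2.273×10^-3 m⁴.
τ_max = T·r/J = 591000 × 0.197 / 2.273×10^-3 = 5.110×10^7 Pa.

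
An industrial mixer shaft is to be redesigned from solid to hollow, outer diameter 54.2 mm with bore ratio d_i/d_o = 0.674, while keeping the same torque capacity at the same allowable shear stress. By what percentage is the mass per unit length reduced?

Equal τ_max and T ⇒ the solid shaft needs d_s³ = d_o³(1−k⁴), so d_s = 54.2·(1−0.674⁴)^(1/3) = 50.18 mm.
Area ratio A_h/A_s = d_o²(1−k²)/d_s² = (1−k²)/(1−k⁴)^(2/3) = 0.6366.
Mass saving = 1 − 0.6366 = 36.3 %.

36.3 %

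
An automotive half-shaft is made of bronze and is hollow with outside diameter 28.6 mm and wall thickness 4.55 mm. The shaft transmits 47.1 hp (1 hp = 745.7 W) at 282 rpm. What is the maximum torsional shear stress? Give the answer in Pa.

3.30e8 Pa

ω = 2π·282/60 = 29.53 rad/s, so T = P/ω = 47.1×745.7 / 29.53 = 1189 N·m.
J = π(d_o⁴ − d_i⁴)/32 = π(0.0286⁴ − 0.0195⁴)/32 = 5.149×10^-8 m⁴.
τ_max = T·r/J = 1189 × 0.0143 / 5.149×10^-8 = 3.303×10^8 Pa.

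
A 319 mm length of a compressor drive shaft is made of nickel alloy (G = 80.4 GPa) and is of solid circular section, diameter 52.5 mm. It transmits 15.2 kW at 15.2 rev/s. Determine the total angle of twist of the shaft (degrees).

ω = 2π·15.2 = 95.50 rad/s, so T = P/ω = 15.2×10³ / 95.50 = 159.2 N·m.
J = πd⁴/32 = π(0.0525)⁴/32 = 7.458×10^-7 m⁴.
θ = T·L/(G·J) = 159.2 × 0.319 / (80.4×10⁹ × 7.458×10^-7) = 8.467×10^-4 rad.

0.0485°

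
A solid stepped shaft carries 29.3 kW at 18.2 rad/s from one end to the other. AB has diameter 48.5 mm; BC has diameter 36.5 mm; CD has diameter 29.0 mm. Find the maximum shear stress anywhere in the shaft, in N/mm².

336 N/mm²

ω = 18.2 rad/s, so T = P/ω = 29.3×10³ / 18.20 = 1610 N·m.
Under the same torque, τ_max = 16T/(πd³) is largest where d is smallest — segment CD (d = 29.0 mm).
τ_max = 16·1610/(π·(0.0290)³) = 3.362×10^8 Pa.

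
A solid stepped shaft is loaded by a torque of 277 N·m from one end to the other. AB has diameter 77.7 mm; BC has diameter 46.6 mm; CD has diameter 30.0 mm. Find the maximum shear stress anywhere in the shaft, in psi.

7580 psi

Under the same torque, τ_max = 16T/(πd³) is largest where d is smallest — segment CD (d = 30.0 mm).
τ_max = 16·277.0/(π·(0.0300)³) = 5.225×10^7 Pa.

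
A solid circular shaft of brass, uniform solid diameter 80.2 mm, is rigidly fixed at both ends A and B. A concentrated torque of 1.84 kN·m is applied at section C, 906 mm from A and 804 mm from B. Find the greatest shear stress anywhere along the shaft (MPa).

With uniform GJ and both ends fixed, compatibility θ_AC = θ_CB gives T_A·a = T_B·b, together with T_A + T_B = T₀.
T_A = T₀·b/(a+b) = 1840·804/1710 = 865.1 N·m; T_B = 974.9 N·m.
τ in each portion: τ_AC = 8.54×10^6 Pa, τ_CB = 9.62×10^6 Pa; maximum is in CB.
τ_max = T_CB·r/J = 974.9·0.0401/4.06×10^-6 = 9.625×10^6 Pa.

9.62 MPa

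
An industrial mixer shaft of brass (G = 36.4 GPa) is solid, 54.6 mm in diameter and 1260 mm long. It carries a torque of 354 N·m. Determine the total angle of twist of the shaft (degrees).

J = πd⁴/32 = π(0.0546)⁴/32 = 8.725×10^-7 m⁴.
θ = T·L/(G·J) = 354.0 × 1.26 / (36.4×10⁹ × 8.725×10^-7) = 0.01404 rad.

0.805°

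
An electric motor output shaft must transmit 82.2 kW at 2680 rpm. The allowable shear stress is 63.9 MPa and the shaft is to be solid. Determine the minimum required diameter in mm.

28.6 mm

ω = 2π·2680/60 = 280.6 rad/s, so T = P/ω = 82.2×10³ / 280.6 = 292.9 N·m.
For a solid shaft τ_max = 16T/(πd³), so d = (16T/(π τ_allow))^(1/3) = (16·292.9/(π·6.39×10^7))^(1/3) = 0.02858 m.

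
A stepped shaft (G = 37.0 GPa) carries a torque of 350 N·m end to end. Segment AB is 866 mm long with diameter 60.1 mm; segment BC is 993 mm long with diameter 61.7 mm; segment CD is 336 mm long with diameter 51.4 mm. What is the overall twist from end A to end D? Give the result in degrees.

J_AB = π(0.0601)⁴/32 = 1.28×10^-6 m⁴; J_BC = π(0.0617)⁴/32 = 1.42×10^-6 m⁴; J_CD = π(0.0514)⁴/32 = 6.85×10^-7 m⁴.
θ = (T/G)·Σ L_i/J_i = (350.0/37.0×10⁹)·(0.866/1.28×10^-6 + 0.993/1.42×10^-6 + 0.336/6.85×10^-7) = 0.01764 rad.

1.01°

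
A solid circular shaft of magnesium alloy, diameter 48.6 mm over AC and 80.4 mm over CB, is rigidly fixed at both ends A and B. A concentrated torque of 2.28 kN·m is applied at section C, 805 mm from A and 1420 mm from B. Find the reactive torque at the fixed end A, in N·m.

435 N·m

Compatibility: T_A·a/J_AC = T_B·b/J_CB with T_A + T_B = T₀.
J_AC = 5.48×10^-7 m⁴, J_CB = 4.10×10^-6 m⁴, so T_A = T₀·(J_AC/a)/((J_AC/a)+(J_CB/b)) = 434.6 N·m, T_B = 1845 N·m.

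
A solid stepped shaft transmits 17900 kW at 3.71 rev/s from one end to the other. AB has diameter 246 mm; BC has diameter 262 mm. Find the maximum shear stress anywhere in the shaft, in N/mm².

ω = 2π·3.71 = 23.31 rad/s, so T = P/ω = 17900×10³ / 23.31 = 767900 N·m.
Under the same torque, τ_max = 16T/(πd³) is largest where d is smallest — segment AB (d = 246 mm).
τ_max = 16·767900/(π·(0.246)³) = 2.627×10^8 Pa.

263 N/mm²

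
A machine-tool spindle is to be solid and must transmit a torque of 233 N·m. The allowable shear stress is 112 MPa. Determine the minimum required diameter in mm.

22.0 mm

For a solid shaft τ_max = 16T/(πd³), so d = (16T/(π τ_allow))^(1/3) = (16·233.0/(π·1.12×10^8))^(1/3) = 0.02196 m.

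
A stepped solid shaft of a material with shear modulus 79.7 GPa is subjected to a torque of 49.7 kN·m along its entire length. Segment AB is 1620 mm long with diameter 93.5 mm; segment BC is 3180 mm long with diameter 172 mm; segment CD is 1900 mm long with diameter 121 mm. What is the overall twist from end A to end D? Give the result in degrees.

J_AB = π(0.0935)⁴/32 = 7.50×10^-6 m⁴; J_BC = π(0.172)⁴/32 = 8.59×10^-5 m⁴; J_CD = π(0.121)⁴/32 = 2.10×10^-5 m⁴.
θ = (T/G)·Σ L_i/J_i = (49700/79.7×10⁹)·(1.62/7.50×10^-6 + 3.18/8.59×10^-5 + 1.90/2.10×10^-5) = 0.2140 rad.

12.3°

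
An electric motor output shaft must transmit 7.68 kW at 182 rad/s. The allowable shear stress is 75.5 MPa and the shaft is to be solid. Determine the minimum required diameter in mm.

ω = 182 rad/s, so T = P/ω = 7.68×10³ / 182.0 = 42.20 N·m.
For a solid shaft τ_max = 16T/(πd³), so d = (16T/(π τ_allow))^(1/3) = (16·42.20/(π·7.55×10^7))^(1/3) = 0.01417 m.

14.2 mm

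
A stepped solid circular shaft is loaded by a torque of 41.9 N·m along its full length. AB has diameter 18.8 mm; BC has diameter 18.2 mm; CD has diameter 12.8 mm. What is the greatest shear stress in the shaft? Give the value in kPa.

102000 kPa

Under the same torque, τ_max = 16T/(πd³) is largest where d is smallest — segment CD (d = 12.8 mm).
τ_max = 16·41.90/(π·(0.0128)³) = 1.018×10^8 Pa.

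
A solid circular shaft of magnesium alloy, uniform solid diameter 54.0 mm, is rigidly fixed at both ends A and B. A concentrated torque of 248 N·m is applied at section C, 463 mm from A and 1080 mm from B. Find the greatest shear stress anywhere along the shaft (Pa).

With uniform GJ and both ends fixed, compatibility θ_AC = θ_CB gives T_A·a = T_B·b, together with T_A + T_B = T₀.
T_A = T₀·b/(a+b) = 248.0·1080/1543 = 173.6 N·m; T_B = 74.42 N·m.
τ in each portion: τ_AC = 5.61×10^6 Pa, τ_CB = 2.41×10^6 Pa; maximum is in AC.
τ_max = T_AC·r/J = 173.6·0.0270/8.35×10^-7 = 5.614×10^6 Pa.

5.61e6 Pa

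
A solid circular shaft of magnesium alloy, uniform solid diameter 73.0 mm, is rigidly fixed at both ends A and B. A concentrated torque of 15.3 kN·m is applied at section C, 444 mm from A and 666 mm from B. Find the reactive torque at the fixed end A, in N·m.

With uniform GJ and both ends fixed, compatibility θ_AC = θ_CB gives T_A·a = T_B·b, together with T_A + T_B = T₀.
T_A = T₀·b/(a+b) = 15300·666/1110 = 9180 N·m; T_B = 6120 N·m.

9180 N·m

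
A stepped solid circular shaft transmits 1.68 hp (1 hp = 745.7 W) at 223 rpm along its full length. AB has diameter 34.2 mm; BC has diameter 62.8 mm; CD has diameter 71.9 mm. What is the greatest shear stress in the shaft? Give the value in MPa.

ω = 2π·223/60 = 23.35 rad/s, so T = P/ω = 1.68×745.7 / 23.35 = 53.65 N·m.
Under the same torque, τ_max = 16T/(πd³) is largest where d is smallest — segment AB (d = 34.2 mm).
τ_max = 16·53.65/(π·(0.0342)³) = 6.830×10^6 Pa.

6.83 MPa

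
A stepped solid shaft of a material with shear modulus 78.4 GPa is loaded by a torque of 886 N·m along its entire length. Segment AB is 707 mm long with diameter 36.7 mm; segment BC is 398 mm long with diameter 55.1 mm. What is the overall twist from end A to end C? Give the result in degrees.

2.86°

J_AB = π(0.0367)⁴/32 = 1.78×10^-7 m⁴; J_BC = π(0.0551)⁴/32 = 9.05×10^-7 m⁴.
θ = (T/G)·Σ L_i/J_i = (886.0/78.4×10⁹)·(0.707/1.78×10^-7 + 0.398/9.05×10^-7) = 0.04983 rad.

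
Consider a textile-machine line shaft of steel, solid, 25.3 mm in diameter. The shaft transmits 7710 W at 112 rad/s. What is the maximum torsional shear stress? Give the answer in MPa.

ω = 112 rad/s, so T = P/ω = 7710 / 112.0 = 68.84 N·m.
J = πd⁴/32 = π(0.0253)⁴/32 = 4.022×10^-8 m⁴.
τ_max = T·r/J = 68.84 × 0.0126 / 4.022×10^-8 = 2.165×10^7 Pa.

21.6 MPa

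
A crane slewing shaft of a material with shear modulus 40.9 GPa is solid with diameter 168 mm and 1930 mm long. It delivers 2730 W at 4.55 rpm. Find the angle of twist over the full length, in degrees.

0.198°

ω = 2π·4.55/60 = 0.4765 rad/s, so T = P/ω = 2730 / 0.4765 = 5730 N·m.
J = πd⁴/32 = π(0.168)⁴/32 = 7.821×10^-5 m⁴.
θ = T·L/(G·J) = 5730 × 1.93 / (40.9×10⁹ × 7.821×10^-5) = 3.457×10^-3 rad.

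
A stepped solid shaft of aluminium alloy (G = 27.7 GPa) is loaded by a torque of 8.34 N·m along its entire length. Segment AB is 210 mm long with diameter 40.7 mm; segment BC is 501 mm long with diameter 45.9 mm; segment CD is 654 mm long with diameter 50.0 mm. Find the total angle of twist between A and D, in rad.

9.02e-4 rad

J_AB = π(0.0407)⁴/32 = 2.69×10^-7 m⁴; J_BC = π(0.0459)⁴/32 = 4.36×10^-7 m⁴; J_CD = π(0.0500)⁴/32 = 6.14×10^-7 m⁴.
θ = (T/G)·Σ L_i/J_i = (8.340/27.7×10⁹)·(0.210/2.69×10^-7 + 0.501/4.36×10^-7 + 0.654/6.14×10^-7) = 9.018×10^-4 rad.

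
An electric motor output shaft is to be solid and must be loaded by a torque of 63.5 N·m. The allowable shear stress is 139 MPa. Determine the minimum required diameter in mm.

13.3 mm

For a solid shaft τ_max = 16T/(πd³), so d = (16T/(π τ_allow))^(1/3) = (16·63.50/(π·1.39×10^8))^(1/3) = 0.01325 m.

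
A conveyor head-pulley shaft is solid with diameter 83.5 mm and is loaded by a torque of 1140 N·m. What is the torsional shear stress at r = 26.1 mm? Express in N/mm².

J = πd⁴/32 = π(0.0835)⁴/32 = 4.772×10^-6 m⁴.
Shear stress varies linearly with radius: τ = T·r/J = 1140 × 0.0261 / 4.772×10^-6 = 6.234×10^6 Pa.

6.23 N/mm²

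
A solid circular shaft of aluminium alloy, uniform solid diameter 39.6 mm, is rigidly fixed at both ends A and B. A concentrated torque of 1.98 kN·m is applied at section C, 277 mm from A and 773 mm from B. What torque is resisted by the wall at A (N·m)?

1460 N·m

With uniform GJ and both ends fixed, compatibility θ_AC = θ_CB gives T_A·a = T_B·b, together with T_A + T_B = T₀.
T_A = T₀·b/(a+b) = 1980·773/1050 = 1458 N·m; T_B = 522.3 N·m.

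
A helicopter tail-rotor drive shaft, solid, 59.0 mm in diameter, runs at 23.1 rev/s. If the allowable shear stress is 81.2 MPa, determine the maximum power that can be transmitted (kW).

J = πd⁴/32 = π(0.0590)⁴/32 = 1.190×10^-6 m⁴.
T_max = τ_allow·J/r = 8.12×10^7 × 1.190×10^-6 / 0.0295 = 3274 N·m.
ω = 2π·23.1 = 145.1 rad/s, so P_max = T_max·ω = 4.753×10^5 W.

475 kW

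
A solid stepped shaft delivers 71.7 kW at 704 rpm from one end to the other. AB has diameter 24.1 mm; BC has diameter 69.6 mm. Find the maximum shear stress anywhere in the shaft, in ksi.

ω = 2π·704/60 = 73.72 rad/s, so T = P/ω = 71.7×10³ / 73.72 = 972.6 N·m.
Under the same torque, τ_max = 16T/(πd³) is largest where d is smallest — segment AB (d = 24.1 mm).
τ_max = 16·972.6/(π·(0.0241)³) = 3.539×10^8 Pa.

51.3 ksi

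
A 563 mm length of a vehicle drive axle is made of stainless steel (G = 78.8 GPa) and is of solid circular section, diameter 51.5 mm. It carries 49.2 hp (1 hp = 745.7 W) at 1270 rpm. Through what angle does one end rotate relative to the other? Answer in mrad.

2.85 mrad

ω = 2π·1270/60 = 133.0 rad/s, so T = P/ω = 49.2×745.7 / 133.0 = 275.9 N·m.
J = πd⁴/32 = π(0.0515)⁴/32 = 6.906×10^-7 m⁴.
θ = T·L/(G·J) = 275.9 × 0.563 / (78.8×10⁹ × 6.906×10^-7) = 2.854×10^-3 rad.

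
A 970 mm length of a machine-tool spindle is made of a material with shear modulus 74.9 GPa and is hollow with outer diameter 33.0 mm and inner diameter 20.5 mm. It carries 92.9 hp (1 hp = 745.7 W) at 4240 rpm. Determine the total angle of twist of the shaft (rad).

0.0204 rad

ω = 2π·4240/60 = 444.0 rad/s, so T = P/ω = 92.9×745.7 / 444.0 = 156.0 N·m.
J = π(d_o⁴ − d_i⁴)/32 = π(0.0330⁴ − 0.0205⁴)/32 = 9.909×10^-8 m⁴.
θ = T·L/(G·J) = 156.0 × 0.970 / (74.9×10⁹ × 9.909×10^-8) = 0.02039 rad.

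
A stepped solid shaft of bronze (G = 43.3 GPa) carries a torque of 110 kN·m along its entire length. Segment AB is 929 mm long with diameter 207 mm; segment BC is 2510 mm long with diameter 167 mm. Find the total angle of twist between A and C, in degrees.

5.53°

J_AB = π(0.207)⁴/32 = 1.80×10^-4 m⁴; J_BC = π(0.167)⁴/32 = 7.64×10^-5 m⁴.
θ = (T/G)·Σ L_i/J_i = (110000/43.3×10⁹)·(0.929/1.80×10^-4 + 2.51/7.64×10^-5) = 0.09660 rad.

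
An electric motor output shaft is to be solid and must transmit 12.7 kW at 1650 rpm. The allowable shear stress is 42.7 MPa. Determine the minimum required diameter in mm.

ω = 2π·1650/60 = 172.8 rad/s, so T = P/ω = 12.7×10³ / 172.8 = 73.50 N·m.
For a solid shaft τ_max = 16T/(πd³), so d = (16T/(π τ_allow))^(1/3) = (16·73.50/(π·4.27×10^7))^(1/3) = 0.02062 m.

20.6 mm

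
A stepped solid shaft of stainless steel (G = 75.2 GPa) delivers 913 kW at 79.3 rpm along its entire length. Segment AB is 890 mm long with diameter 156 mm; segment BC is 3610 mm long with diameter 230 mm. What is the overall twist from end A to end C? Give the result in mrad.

41.6 mrad

ω = 2π·79.3/60 = 8.304 rad/s, so T = P/ω = 913×10³ / 8.304 = 109900 N·m.
J_AB = π(0.156)⁴/32 = 5.81×10^-5 m⁴; J_BC = π(0.230)⁴/32 = 2.75×10^-4 m⁴.
θ = (T/G)·Σ L_i/J_i = (109900/75.2×10⁹)·(0.890/5.81×10^-5 + 3.61/2.75×10^-4) = 0.04159 rad.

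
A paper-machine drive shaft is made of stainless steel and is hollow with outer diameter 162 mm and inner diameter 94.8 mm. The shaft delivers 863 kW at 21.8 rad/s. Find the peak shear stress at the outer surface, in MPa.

53.7 MPa

ω = 21.8 rad/s, so T = P/ω = 863×10³ / 21.80 = 39590 N·m.
J = π(d_o⁴ − d_i⁴)/32 = π(0.162⁴ − 0.0948⁴)/32 = 5.969×10^-5 m⁴.
τ_max = T·r/J = 39590 × 0.0810 / 5.969×10^-5 = 5.372×10^7 Pa.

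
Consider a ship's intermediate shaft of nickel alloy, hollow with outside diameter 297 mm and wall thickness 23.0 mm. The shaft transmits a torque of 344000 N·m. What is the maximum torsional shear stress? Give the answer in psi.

19800 psi

J = π(d_o⁴ − d_i⁴)/32 = π(0.297⁴ − 0.251⁴)/32 = 3.742×10^-4 m⁴.
τ_max = T·r/J = 344000 × 0.148 / 3.742×10^-4 = 1.365×10^8 Pa.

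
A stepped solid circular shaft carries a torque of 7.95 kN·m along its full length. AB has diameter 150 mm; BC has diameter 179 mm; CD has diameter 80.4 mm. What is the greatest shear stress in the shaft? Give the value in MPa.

Under the same torque, τ_max = 16T/(πd³) is largest where d is smallest — segment CD (d = 80.4 mm).
τ_max = 16·7950/(π·(0.0804)³) = 7.791×10^7 Pa.

77.9 MPa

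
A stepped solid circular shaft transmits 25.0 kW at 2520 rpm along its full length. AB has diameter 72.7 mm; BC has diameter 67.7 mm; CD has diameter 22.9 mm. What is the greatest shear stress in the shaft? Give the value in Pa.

4.02e7 Pa

ω = 2π·2520/60 = 263.9 rad/s, so T = P/ω = 25.0×10³ / 263.9 = 94.74 N·m.
Under the same torque, τ_max = 16T/(πd³) is largest where d is smallest — segment CD (d = 22.9 mm).
τ_max = 16·94.74/(π·(0.0229)³) = 4.018×10^7 Pa.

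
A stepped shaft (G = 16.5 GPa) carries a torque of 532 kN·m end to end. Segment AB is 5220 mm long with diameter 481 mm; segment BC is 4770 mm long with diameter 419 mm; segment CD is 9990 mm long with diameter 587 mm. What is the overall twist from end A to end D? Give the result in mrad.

J_AB = π(0.481)⁴/32 = 5.26×10^-3 m⁴; J_BC = π(0.419)⁴/32 = 3.03×10^-3 m⁴; J_CD = π(0.587)⁴/32 = 0.0117 m⁴.
θ = (T/G)·Σ L_i/J_i = (532000/16.5×10⁹)·(5.22/5.26×10^-3 + 4.77/3.03×10^-3 + 9.99/0.0117) = 0.1105 rad.

110 mrad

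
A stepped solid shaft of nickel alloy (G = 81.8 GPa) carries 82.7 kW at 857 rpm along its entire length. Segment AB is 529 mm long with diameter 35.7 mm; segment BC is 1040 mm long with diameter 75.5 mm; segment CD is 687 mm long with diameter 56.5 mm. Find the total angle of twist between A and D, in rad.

ω = 2π·857/60 = 89.74 rad/s, so T = P/ω = 82.7×10³ / 89.74 = 921.5 N·m.
J_AB = π(0.0357)⁴/32 = 1.59×10^-7 m⁴; J_BC = π(0.0755)⁴/32 = 3.19×10^-6 m⁴; J_CD = π(0.0565)⁴/32 = 1.00×10^-6 m⁴.
θ = (T/G)·Σ L_i/J_i = (921.5/81.8×10⁹)·(0.529/1.59×10^-7 + 1.04/3.19×10^-6 + 0.687/1.00×10^-6) = 0.04878 rad.

0.0488 rad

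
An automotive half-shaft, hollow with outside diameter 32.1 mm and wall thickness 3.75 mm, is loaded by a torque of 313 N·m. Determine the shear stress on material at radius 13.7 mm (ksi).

J = π(d_o⁴ − d_i⁴)/32 = π(0.0321⁴ − 0.0246⁴)/32 = 6.828×10^-8 m⁴.
Shear stress varies linearly with radius: τ = T·r/J = 313.0 × 0.0137 / 6.828×10^-8 = 6.280×10^7 Pa.

9.11 ksi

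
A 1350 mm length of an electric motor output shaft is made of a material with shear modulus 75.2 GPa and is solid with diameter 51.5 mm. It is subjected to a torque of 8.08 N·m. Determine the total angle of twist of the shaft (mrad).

J = πd⁴/32 = π(0.0515)⁴/32 = 6.906×10^-7 m⁴.
θ = T·L/(G·J) = 8.080 × 1.35 / (75.2×10⁹ × 6.906×10^-7) = 2.100×10^-4 rad.

0.210 mrad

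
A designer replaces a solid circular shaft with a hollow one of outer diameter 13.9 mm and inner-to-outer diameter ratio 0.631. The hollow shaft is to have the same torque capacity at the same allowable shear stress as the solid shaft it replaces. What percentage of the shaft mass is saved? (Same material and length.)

Equal τ_max and T ⇒ the solid shaft needs d_s³ = d_o³(1−k⁴), so d_s = 13.9·(1−0.631⁴)^(1/3) = 13.12 mm.
Area ratio A_h/A_s = d_o²(1−k²)/d_s² = (1−k²)/(1−k⁴)^(2/3) = 0.6752.
Mass saving = 1 − 0.6752 = 32.5 %.

32.5 %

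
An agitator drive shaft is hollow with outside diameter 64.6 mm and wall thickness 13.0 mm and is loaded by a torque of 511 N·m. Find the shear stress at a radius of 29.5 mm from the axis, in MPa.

10.1 MPa

J = π(d_o⁴ − d_i⁴)/32 = π(0.0646⁴ − 0.0386⁴)/32 = 1.492×10^-6 m⁴.
Shear stress varies linearly with radius: τ = T·r/J = 511.0 × 0.0295 / 1.492×10^-6 = 1.010×10^7 Pa.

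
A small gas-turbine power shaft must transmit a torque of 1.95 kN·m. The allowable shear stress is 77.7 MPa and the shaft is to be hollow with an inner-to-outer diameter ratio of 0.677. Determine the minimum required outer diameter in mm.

54.5 mm

For a hollow shaft with d_i/d_o = 0.677: τ_max = 16T/(π d_o³ (1−k⁴)), so d_o = [16T/(π τ_allow (1−k⁴))]^(1/3) = [16·1950/(π·7.77×10^7·0.7899)]^(1/3) = 0.05449 m.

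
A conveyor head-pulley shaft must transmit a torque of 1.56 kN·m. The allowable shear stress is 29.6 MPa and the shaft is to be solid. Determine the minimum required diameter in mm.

64.5 mm

For a solid shaft τ_max = 16T/(πd³), so d = (16T/(π τ_allow))^(1/3) = (16·1560/(π·2.96×10^7))^(1/3) = 0.06451 m.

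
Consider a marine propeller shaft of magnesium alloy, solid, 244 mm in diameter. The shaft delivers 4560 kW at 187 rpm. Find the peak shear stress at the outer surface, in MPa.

81.6 MPa

ω = 2π·187/60 = 19.58 rad/s, so T = P/ω = 4560×10³ / 19.58 = 232900 N·m.
J = πd⁴/32 = π(0.244)⁴/32 = 3.480×10^-4 m⁴.
τ_max = T·r/J = 232900 × 0.122 / 3.480×10^-4 = 8.164×10^7 Pa.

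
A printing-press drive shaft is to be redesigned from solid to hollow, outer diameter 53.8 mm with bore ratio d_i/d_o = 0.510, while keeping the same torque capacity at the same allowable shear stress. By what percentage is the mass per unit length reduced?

22.5 %

Equal τ_max and T ⇒ the solid shaft needs d_s³ = d_o³(1−k⁴), so d_s = 53.8·(1−0.510⁴)^(1/3) = 52.56 mm.
Area ratio A_h/A_s = d_o²(1−k²)/d_s² = (1−k²)/(1−k⁴)^(2/3) = 0.7753.
Mass saving = 1 − 0.7753 = 22.5 %.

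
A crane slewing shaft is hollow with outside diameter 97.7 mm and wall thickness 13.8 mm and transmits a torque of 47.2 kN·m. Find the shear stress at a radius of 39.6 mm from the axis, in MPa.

J = π(d_o⁴ − d_i⁴)/32 = π(0.0977⁴ − 0.0701⁴)/32 = 6.574×10^-6 m⁴.
Shear stress varies linearly with radius: τ = T·r/J = 47200 × 0.0396 / 6.574×10^-6 = 2.843×10^8 Pa.

284 MPa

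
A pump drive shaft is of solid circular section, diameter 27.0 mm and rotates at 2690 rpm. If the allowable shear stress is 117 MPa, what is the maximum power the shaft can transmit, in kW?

127 kW

J = πd⁴/32 = π(0.0270)⁴/32 = 5.217×10^-8 m⁴.
T_max = τ_allow·J/r = 1.17×10^8 × 5.217×10^-8 / 0.0135 = 452.2 N·m.
ω = 2π·2690/60 = 281.7 rad/s, so P_max = T_max·ω = 1.274×10^5 W.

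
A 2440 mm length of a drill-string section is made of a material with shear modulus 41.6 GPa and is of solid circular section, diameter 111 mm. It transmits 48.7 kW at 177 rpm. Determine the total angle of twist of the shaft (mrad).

10.3 mrad

ω = 2π·177/60 = 18.54 rad/s, so T = P/ω = 48.7×10³ / 18.54 = 2627 N·m.
J = πd⁴/32 = π(0.111)⁴/32 = 1.490×10^-5 m⁴.
θ = T·L/(G·J) = 2627 × 2.44 / (41.6×10⁹ × 1.490×10^-5) = 0.01034 rad.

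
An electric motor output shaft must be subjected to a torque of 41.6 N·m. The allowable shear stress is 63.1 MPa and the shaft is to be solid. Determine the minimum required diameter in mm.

For a solid shaft τ_max = 16T/(πd³), so d = (16T/(π τ_allow))^(1/3) = (16·41.60/(π·6.31×10^7))^(1/3) = 0.01497 m.

15.0 mm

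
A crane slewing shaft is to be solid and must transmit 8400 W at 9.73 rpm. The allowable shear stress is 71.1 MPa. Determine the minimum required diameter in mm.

83.9 mm

ω = 2π·9.73/60 = 1.019 rad/s, so T = P/ω = 8400 / 1.019 = 8244 N·m.
For a solid shaft τ_max = 16T/(πd³), so d = (16T/(π τ_allow))^(1/3) = (16·8244/(π·7.11×10^7))^(1/3) = 0.08390 m.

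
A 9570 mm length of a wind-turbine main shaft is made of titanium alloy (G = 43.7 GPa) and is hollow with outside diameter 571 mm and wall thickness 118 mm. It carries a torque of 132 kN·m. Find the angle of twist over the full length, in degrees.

0.180°

J = π(d_o⁴ − d_i⁴)/32 = π(0.571⁴ − 0.335⁴)/32 = 9.200×10^-3 m⁴.
θ = T·L/(G·J) = 132000 × 9.57 / (43.7×10⁹ × 9.200×10^-3) = 3.142×10^-3 rad.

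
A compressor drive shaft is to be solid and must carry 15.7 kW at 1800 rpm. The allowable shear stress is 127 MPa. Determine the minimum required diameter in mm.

ω = 2π·1800/60 = 188.5 rad/s, so T = P/ω = 15.7×10³ / 188.5 = 83.29 N·m.
For a solid shaft τ_max = 16T/(πd³), so d = (16T/(π τ_allow))^(1/3) = (16·83.29/(π·1.27×10^8))^(1/3) = 0.01495 m.

14.9 mm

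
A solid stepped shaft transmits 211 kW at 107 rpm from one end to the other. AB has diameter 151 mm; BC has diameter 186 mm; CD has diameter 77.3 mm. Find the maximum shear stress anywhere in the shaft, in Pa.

2.08e8 Pa

ω = 2π·107/60 = 11.21 rad/s, so T = P/ω = 211×10³ / 11.21 = 18830 N·m.
Under the same torque, τ_max = 16T/(πd³) is largest where d is smallest — segment CD (d = 77.3 mm).
τ_max = 16·18830/(π·(0.0773)³) = 2.076×10^8 Pa.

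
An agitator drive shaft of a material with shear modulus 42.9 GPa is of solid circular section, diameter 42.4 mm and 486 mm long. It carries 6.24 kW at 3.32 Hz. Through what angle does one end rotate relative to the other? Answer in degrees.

0.612°

ω = 2π·3.32 = 20.86 rad/s, so T = P/ω = 6.24×10³ / 20.86 = 299.1 N·m.
J = πd⁴/32 = π(0.0424)⁴/32 = 3.173×10^-7 m⁴.
θ = T·L/(G·J) = 299.1 × 0.486 / (42.9×10⁹ × 3.173×10^-7) = 0.01068 rad.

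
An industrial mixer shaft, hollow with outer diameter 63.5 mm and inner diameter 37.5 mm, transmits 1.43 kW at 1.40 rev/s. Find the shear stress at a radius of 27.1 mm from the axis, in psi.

456 psi

ω = 2π·1.40 = 8.796 rad/s, so T = P/ω = 1.43×10³ / 8.796 = 162.6 N·m.
J = π(d_o⁴ − d_i⁴)/32 = π(0.0635⁴ − 0.0375⁴)/32 = 1.402×10^-6 m⁴.
Shear stress varies linearly with radius: τ = T·r/J = 162.6 × 0.0271 / 1.402×10^-6 = 3.142×10^6 Pa.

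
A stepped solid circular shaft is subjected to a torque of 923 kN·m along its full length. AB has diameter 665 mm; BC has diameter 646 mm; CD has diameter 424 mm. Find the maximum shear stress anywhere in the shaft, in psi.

Under the same torque, τ_max = 16T/(πd³) is largest where d is smallest — segment CD (d = 424 mm).
τ_max = 16·923000/(π·(0.424)³) = 6.167×10^7 Pa.

8940 psi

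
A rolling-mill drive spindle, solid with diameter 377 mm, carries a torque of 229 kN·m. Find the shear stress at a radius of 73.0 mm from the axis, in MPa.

J = πd⁴/32 = π(0.377)⁴/32 = 1.983×10^-3 m⁴.
Shear stress varies linearly with radius: τ = T·r/J = 229000 × 0.0730 / 1.983×10^-3 = 8.429×10^6 Pa.

8.43 MPa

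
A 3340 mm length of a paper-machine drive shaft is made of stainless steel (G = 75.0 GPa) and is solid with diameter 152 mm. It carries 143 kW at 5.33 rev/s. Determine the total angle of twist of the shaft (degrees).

0.208°

ω = 2π·5.33 = 33.49 rad/s, so T = P/ω = 143×10³ / 33.49 = 4270 N·m.
J = πd⁴/32 = π(0.152)⁴/32 = 5.241×10^-5 m⁴.
θ = T·L/(G·J) = 4270 × 3.34 / (75.0×10⁹ × 5.241×10^-5) = 3.629×10^-3 rad.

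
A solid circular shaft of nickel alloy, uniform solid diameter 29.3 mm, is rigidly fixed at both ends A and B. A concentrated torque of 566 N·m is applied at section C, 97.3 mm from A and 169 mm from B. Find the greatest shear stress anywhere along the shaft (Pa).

7.27e7 Pa

With uniform GJ and both ends fixed, compatibility θ_AC = θ_CB gives T_A·a = T_B·b, together with T_A + T_B = T₀.
T_A = T₀·b/(a+b) = 566.0·169/266.3 = 359.2 N·m; T_B = 206.8 N·m.
τ in each portion: τ_AC = 7.27×10^7 Pa, τ_CB = 4.19×10^7 Pa; maximum is in AC.
τ_max = T_AC·r/J = 359.2·0.0146/7.24×10^-8 = 7.273×10^7 Pa.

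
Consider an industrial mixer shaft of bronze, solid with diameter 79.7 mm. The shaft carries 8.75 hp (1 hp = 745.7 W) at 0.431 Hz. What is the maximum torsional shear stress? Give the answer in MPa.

ω = 2π·0.431 = 2.708 rad/s, so T = P/ω = 8.75×745.7 / 2.708 = 2409 N·m.
J = πd⁴/32 = π(0.0797)⁴/32 = 3.961×10^-6 m⁴.
τ_max = T·r/J = 2409 × 0.0399 / 3.961×10^-6 = 2.424×10^7 Pa.

24.2 MPa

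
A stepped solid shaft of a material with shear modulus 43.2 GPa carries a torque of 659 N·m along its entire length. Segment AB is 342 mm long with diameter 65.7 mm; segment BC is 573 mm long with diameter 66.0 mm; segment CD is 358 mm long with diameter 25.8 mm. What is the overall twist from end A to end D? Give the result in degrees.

J_AB = π(0.0657)⁴/32 = 1.83×10^-6 m⁴; J_BC = π(0.0660)⁴/32 = 1.86×10^-6 m⁴; J_CD = π(0.0258)⁴/32 = 4.35×10^-8 m⁴.
θ = (T/G)·Σ L_i/J_i = (659.0/43.2×10⁹)·(0.342/1.83×10^-6 + 0.573/1.86×10^-6 + 0.358/4.35×10^-8) = 0.1331 rad.

7.63°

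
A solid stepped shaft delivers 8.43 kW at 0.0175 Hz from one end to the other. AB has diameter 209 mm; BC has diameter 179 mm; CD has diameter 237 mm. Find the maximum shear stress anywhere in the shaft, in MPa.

68.1 MPa

ω = 2π·0.0175 = 0.1100 rad/s, so T = P/ω = 8.43×10³ / 0.1100 = 76670 N·m.
Under the same torque, τ_max = 16T/(πd³) is largest where d is smallest — segment BC (d = 179 mm).
τ_max = 16·76670/(π·(0.179)³) = 6.808×10^7 Pa.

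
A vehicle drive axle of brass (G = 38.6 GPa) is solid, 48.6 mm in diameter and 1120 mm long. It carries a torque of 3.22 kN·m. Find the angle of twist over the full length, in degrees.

J = πd⁴/32 = π(0.0486)⁴/32 = 5.477×10^-7 m⁴.
θ = T·L/(G·J) = 3220 × 1.12 / (38.6×10⁹ × 5.477×10^-7) = 0.1706 rad.

9.77°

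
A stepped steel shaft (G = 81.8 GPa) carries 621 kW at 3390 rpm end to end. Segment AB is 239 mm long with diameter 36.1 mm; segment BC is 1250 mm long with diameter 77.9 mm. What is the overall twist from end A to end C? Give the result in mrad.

ω = 2π·3390/60 = 355.0 rad/s, so T = P/ω = 621×10³ / 355.0 = 1749 N·m.
J_AB = π(0.0361)⁴/32 = 1.67×10^-7 m⁴; J_BC = π(0.0779)⁴/32 = 3.62×10^-6 m⁴.
θ = (T/G)·Σ L_i/J_i = (1749/81.8×10⁹)·(0.239/1.67×10^-7 + 1.25/3.62×10^-6) = 0.03805 rad.

38.0 mrad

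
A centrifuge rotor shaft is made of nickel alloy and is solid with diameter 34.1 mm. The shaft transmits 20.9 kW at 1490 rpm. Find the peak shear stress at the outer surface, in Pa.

1.72e7 Pa

ω = 2π·1490/60 = 156.0 rad/s, so T = P/ω = 20.9×10³ / 156.0 = 133.9 N·m.
J = πd⁴/32 = π(0.0341)⁴/32 = 1.327×10^-7 m⁴.
τ_max = T·r/J = 133.9 × 0.0170 / 1.327×10^-7 = 1.720×10^7 Pa.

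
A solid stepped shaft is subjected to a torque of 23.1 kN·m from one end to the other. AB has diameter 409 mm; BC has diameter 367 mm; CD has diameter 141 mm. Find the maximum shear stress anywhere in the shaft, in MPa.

Under the same torque, τ_max = 16T/(πd³) is largest where d is smallest — segment CD (d = 141 mm).
τ_max = 16·23100/(π·(0.141)³) = 4.197×10^7 Pa.

42.0 MPa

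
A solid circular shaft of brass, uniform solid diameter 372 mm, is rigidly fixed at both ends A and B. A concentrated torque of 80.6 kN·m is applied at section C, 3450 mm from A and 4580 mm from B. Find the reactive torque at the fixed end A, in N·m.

With uniform GJ and both ends fixed, compatibility θ_AC = θ_CB gives T_A·a = T_B·b, together with T_A + T_B = T₀.
T_A = T₀·b/(a+b) = 80600·4580/8030 = 45970 N·m; T_B = 34630 N·m.

46000 N·m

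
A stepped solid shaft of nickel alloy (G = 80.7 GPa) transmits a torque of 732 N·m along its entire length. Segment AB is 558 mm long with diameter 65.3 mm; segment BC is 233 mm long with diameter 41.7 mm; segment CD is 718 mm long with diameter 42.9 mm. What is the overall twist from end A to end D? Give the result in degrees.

1.69°

J_AB = π(0.0653)⁴/32 = 1.79×10^-6 m⁴; J_BC = π(0.0417)⁴/32 = 2.97×10^-7 m⁴; J_CD = π(0.0429)⁴/32 = 3.33×10^-7 m⁴.
θ = (T/G)·Σ L_i/J_i = (732.0/80.7×10⁹)·(0.558/1.79×10^-6 + 0.233/2.97×10^-7 + 0.718/3.33×10^-7) = 0.02954 rad.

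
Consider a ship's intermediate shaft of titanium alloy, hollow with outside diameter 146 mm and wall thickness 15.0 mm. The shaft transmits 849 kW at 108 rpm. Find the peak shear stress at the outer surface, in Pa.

2.04e8 Pa

ω = 2π·108/60 = 11.31 rad/s, so T = P/ω = 849×10³ / 11.31 = 75070 N·m.
J = π(d_o⁴ − d_i⁴)/32 = π(0.146⁴ − 0.116⁴)/32 = 2.683×10^-5 m⁴.
τ_max = T·r/J = 75070 × 0.0730 / 2.683×10^-5 = 2.042×10^8 Pa.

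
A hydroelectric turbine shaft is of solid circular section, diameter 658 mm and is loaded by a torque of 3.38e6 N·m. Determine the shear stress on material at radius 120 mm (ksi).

J = πd⁴/32 = π(0.658)⁴/32 = 0.01840 m⁴.
Shear stress varies linearly with radius: τ = T·r/J = 3.380e6 × 0.120 / 0.01840 = 2.204×10^7 Pa.

3.20 ksi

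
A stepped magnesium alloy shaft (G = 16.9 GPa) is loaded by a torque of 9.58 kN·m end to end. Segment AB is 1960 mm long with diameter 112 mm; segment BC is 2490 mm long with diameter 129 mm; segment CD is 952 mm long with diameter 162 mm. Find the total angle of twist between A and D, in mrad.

J_AB = π(0.112)⁴/32 = 1.54×10^-5 m⁴; J_BC = π(0.129)⁴/32 = 2.72×10^-5 m⁴; J_CD = π(0.162)⁴/32 = 6.76×10^-5 m⁴.
θ = (T/G)·Σ L_i/J_i = (9580/16.9×10⁹)·(1.96/1.54×10^-5 + 2.49/2.72×10^-5 + 0.952/6.76×10^-5) = 0.1318 rad.

132 mrad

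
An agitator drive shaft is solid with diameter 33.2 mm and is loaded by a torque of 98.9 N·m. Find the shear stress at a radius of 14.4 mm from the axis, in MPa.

J = πd⁴/32 = π(0.0332)⁴/32 = 1.193×10^-7 m⁴.
Shear stress varies linearly with radius: τ = T·r/J = 98.90 × 0.0144 / 1.193×10^-7 = 1.194×10^7 Pa.

11.9 MPa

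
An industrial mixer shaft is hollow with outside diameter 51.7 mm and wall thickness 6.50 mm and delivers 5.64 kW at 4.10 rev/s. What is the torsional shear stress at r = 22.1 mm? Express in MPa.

10.1 MPa

ω = 2π·4.10 = 25.76 rad/s, so T = P/ω = 5.64×10³ / 25.76 = 218.9 N·m.
J = π(d_o⁴ − d_i⁴)/32 = π(0.0517⁴ − 0.0387⁴)/32 = 4.812×10^-7 m⁴.
Shear stress varies linearly with radius: τ = T·r/J = 218.9 × 0.0221 / 4.812×10^-7 = 1.006×10^7 Pa.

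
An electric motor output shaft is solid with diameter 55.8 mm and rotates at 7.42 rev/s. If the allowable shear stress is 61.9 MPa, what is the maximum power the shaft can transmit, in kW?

98.4 kW

J = πd⁴/32 = π(0.0558)⁴/32 = 9.518×10^-7 m⁴.
T_max = τ_allow·J/r = 6.19×10^7 × 9.518×10^-7 / 0.0279 = 2112 N·m.
ω = 2π·7.42 = 46.62 rad/s, so P_max = T_max·ω = 9.845×10^4 W.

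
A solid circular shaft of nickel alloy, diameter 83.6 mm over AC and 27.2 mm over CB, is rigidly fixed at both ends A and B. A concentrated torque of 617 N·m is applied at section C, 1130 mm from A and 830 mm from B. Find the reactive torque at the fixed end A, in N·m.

608 N·m

Compatibility: T_A·a/J_AC = T_B·b/J_CB with T_A + T_B = T₀.
J_AC = 4.80×10^-6 m⁴, J_CB = 5.37×10^-8 m⁴, so T_A = T₀·(J_AC/a)/((J_AC/a)+(J_CB/b)) = 607.7 N·m, T_B = 9.272 N·m.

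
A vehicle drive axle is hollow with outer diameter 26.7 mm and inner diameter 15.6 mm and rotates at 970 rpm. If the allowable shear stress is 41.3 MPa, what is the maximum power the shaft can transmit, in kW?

J = π(d_o⁴ − d_i⁴)/32 = π(0.0267⁴ − 0.0156⁴)/32 = 4.408×10^-8 m⁴.
T_max = τ_allow·J/r = 4.13×10^7 × 4.408×10^-8 / 0.0133 = 136.4 N·m.
ω = 2π·970/60 = 101.6 rad/s, so P_max = T_max·ω = 1.385×10^4 W.

13.9 kW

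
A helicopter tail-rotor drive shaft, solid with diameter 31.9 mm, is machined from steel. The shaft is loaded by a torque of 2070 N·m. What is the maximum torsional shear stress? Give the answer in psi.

47100 psi

J = πd⁴/32 = π(0.0319)⁴/32 = 1.017×10^-7 m⁴.
τ_max = T·r/J = 2070 × 0.0159 / 1.017×10^-7 = 3.248×10^8 Pa.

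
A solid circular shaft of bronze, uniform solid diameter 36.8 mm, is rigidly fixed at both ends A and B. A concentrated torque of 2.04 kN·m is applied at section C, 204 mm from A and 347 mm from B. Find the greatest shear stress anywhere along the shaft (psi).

19000 psi

With uniform GJ and both ends fixed, compatibility θ_AC = θ_CB gives T_A·a = T_B·b, together with T_A + T_B = T₀.
T_A = T₀·b/(a+b) = 2040·347/551.0 = 1285 N·m; T_B = 755.3 N·m.
τ in each portion: τ_AC = 1.31×10^8 Pa, τ_CB = 7.72×10^7 Pa; maximum is in AC.
τ_max = T_AC·r/J = 1285·0.0184/1.80×10^-7 = 1.313×10^8 Pa.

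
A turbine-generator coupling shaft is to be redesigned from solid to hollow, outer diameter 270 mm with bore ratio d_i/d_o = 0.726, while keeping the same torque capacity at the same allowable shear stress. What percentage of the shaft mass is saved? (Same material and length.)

Equal τ_max and T ⇒ the solid shaft needs d_s³ = d_o³(1−k⁴), so d_s = 270·(1−0.726⁴)^(1/3) = 242.2 mm.
Area ratio A_h/A_s = d_o²(1−k²)/d_s² = (1−k²)/(1−k⁴)^(2/3) = 0.5875.
Mass saving = 1 − 0.5875 = 41.2 %.

41.2 %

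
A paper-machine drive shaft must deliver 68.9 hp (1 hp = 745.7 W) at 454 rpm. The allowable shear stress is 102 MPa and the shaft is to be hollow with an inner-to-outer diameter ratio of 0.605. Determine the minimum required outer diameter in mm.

39.6 mm

ω = 2π·454/60 = 47.54 rad/s, so T = P/ω = 68.9×745.7 / 47.54 = 1081 N·m.
For a hollow shaft with d_i/d_o = 0.605: τ_max = 16T/(π d_o³ (1−k⁴)), so d_o = [16T/(π τ_allow (1−k⁴))]^(1/3) = [16·1081/(π·1.02×10^8·0.8660)]^(1/3) = 0.03964 m.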